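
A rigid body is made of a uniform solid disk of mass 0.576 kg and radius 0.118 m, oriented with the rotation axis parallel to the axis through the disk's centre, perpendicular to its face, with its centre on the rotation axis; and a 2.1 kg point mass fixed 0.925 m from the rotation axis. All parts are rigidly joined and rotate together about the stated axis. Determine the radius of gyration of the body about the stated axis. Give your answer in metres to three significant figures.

Solid disk: I_cm = (1/2)MR² = (1/2)(0.576)(0.118)² = 0.0040101 kg·m²; axis through the centre, so I = 0.0040101 kg·m².
Point mass: I_cm = 0; centre at d = 0.925 m, so the parallel axis theorem gives I = 0 + (2.1)(0.925)² = 1.7968 kg·m².
Total I = 1.8008 kg·m²; total mass M = 2.676 kg.
k = √(I/M) = √(1.8008/2.676) = 0.82034 m.

0.820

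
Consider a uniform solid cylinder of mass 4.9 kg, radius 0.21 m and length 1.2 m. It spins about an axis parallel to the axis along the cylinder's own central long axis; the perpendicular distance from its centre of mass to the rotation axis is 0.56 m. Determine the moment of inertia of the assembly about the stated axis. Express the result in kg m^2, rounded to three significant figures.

1.64

I_cm = (1/2)MR² = (1/2)(4.9)(0.21)² = 0.10804 kg m^2; centre at d = 0.56 m, so the parallel axis theorem gives I = 0.10804 + (4.9)(0.56)² = 1.6447 kg m^2.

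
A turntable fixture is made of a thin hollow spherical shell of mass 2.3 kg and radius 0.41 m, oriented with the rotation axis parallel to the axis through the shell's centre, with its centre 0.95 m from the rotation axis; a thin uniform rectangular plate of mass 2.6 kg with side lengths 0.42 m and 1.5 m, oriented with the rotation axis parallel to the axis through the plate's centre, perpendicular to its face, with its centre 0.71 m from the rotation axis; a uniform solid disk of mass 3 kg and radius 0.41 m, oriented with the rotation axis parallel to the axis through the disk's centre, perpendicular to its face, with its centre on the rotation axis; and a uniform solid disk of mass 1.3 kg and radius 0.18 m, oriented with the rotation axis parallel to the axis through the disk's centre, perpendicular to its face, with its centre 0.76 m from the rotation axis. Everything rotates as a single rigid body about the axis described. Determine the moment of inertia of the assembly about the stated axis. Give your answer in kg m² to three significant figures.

5.19

Spherical shell: I_cm = (2/3)MR² = (2/3)(2.3)(0.41)² = 0.25775 kg m²; centre at d = 0.95 m, so I = I_cm + Md² gives I = 0.25775 + (2.3)(0.95)² = 2.3335 kg m².
Rectangular plate: I_cm = (1/12)M(a²+b²) = (1/12)(2.6)[(0.42)² + (1.5)²] = 0.52572 kg m²; centre at d = 0.71 m, so I = I_cm + Md² gives I = 0.52572 + (2.6)(0.71)² = 1.8364 kg m².
Solid disk: I_cm = (1/2)MR² = (1/2)(3)(0.41)² = 0.25215 kg m²; axis through the centre, so I = 0.25215 kg m².
Solid disk: I_cm = (1/2)MR² = (1/2)(1.3)(0.18)² = 0.02106 kg m²; centre at d = 0.76 m, so I = I_cm + Md² gives I = 0.02106 + (1.3)(0.76)² = 0.77194 kg m².
Total I = 2.3335 + 1.8364 + 0.25215 + 0.77194 = 5.194 kg m².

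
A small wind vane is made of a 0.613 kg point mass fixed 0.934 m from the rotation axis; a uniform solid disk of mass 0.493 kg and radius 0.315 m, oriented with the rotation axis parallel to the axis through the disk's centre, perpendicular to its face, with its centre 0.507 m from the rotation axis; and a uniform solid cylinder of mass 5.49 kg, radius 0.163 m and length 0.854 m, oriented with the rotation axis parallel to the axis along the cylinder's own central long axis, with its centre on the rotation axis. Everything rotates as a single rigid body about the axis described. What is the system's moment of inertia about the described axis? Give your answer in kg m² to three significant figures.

0.759

Point mass: I_cm = 0; centre at d = 0.934 m, so I = I_cm + Md² gives I = 0 + (0.613)(0.934)² = 0.53475 kg m².
Solid disk: I_cm = (1/2)MR² = (1/2)(0.493)(0.315)² = 0.024459 kg m²; centre at d = 0.507 m, so I = I_cm + Md² gives I = 0.024459 + (0.493)(0.507)² = 0.15118 kg m².
Solid cylinder: I_cm = (1/2)MR² = (1/2)(5.49)(0.163)² = 0.072932 kg m²; axis through the centre, so I = 0.072932 kg m².
Total I = 0.53475 + 0.15118 + 0.072932 = 0.75887 kg m².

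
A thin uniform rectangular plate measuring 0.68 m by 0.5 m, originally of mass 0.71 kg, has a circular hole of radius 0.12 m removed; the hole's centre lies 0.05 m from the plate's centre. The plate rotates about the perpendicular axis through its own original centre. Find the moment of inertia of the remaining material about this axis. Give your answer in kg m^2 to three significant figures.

0.0412

Unpierced body about its centre: I₀ = (1/12)M(a²+b²) = (1/12)(0.71)[(0.68)² + (0.5)²] = 0.04215 kg m^2.
The removed disk has mass m = M·πr²/(ab) = (0.71)·π(0.12)²/(0.68·0.5) = 0.09447 kg (same uniform areal density).
Its moment of inertia about the rotation axis (parallel-axis theorem): I_hole = (1/2)mr² + md² = (1/2)(0.09447)(0.12)² + (0.09447)(0.05)² = 0.00091635 kg m^2.
Treating the hole as negative mass, I = I₀ − I_hole = 0.04215 − 0.00091635 = 0.041234 kg m^2.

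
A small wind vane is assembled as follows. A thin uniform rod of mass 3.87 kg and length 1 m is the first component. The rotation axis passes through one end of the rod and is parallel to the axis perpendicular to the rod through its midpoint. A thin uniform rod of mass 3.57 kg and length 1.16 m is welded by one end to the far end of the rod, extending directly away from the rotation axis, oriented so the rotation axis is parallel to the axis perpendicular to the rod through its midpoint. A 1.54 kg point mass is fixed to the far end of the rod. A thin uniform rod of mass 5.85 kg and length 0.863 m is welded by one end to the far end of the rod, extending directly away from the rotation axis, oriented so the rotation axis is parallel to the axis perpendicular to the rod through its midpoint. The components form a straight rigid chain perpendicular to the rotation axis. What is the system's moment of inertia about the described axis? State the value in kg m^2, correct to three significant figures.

Thin rod: I_cm = (1/12)ML² = (1/12)(3.87)(1)² = 0.3225 kg m^2; centre at d = 0.5 m, so the parallel axis theorem gives I = 0.3225 + (3.87)(0.5)² = 1.29 kg m^2.
Thin rod: I_cm = (1/12)ML² = (1/12)(3.57)(1.16)² = 0.40032 kg m^2; centre at d = 0.5 + 0.5 + 0.58 = 1.58 m, so the parallel axis theorem gives I = 0.40032 + (3.57)(1.58)² = 9.3125 kg m^2.
Point mass: I_cm = 0; centre at d = 0.5 + 0.5 + 0.58 + 0.58 = 2.16 m, so the parallel axis theorem gives I = 0 + (1.54)(2.16)² = 7.185 kg m^2.
Thin rod: I_cm = (1/12)ML² = (1/12)(5.85)(0.863)² = 0.36307 kg m^2; centre at d = 0.5 + 0.5 + 0.58 + 0.58 + 0.4315 = 2.5915 m, so the parallel axis theorem gives I = 0.36307 + (5.85)(2.5915)² = 39.651 kg m^2.
Total I = 1.29 + 9.3125 + 7.185 + 39.651 = 57.438 kg m^2.

57.4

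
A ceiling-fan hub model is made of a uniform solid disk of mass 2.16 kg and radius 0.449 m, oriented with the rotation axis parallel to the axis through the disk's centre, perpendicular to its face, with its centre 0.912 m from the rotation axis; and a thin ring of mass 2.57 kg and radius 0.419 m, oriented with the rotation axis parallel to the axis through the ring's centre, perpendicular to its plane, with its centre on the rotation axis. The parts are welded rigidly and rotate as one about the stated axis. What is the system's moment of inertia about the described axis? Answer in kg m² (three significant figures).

2.47

Solid disk: I_cm = (1/2)MR² = (1/2)(2.16)(0.449)² = 0.21773 kg m²; centre at d = 0.912 m, so the parallel axis theorem gives I = 0.21773 + (2.16)(0.912)² = 2.0143 kg m².
Thin ring: I_cm = MR² = (2.57)(0.419)² = 0.45119 kg m²; axis through the centre, so I = 0.45119 kg m².
Total I = 2.0143 + 0.45119 = 2.4655 kg m².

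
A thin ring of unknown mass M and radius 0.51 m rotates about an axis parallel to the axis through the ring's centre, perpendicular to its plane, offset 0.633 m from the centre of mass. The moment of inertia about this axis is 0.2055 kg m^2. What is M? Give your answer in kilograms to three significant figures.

I = I_cm + Md² = MR² + Md² = M·[1·(0.51)² + (0.633)²] = M·0.66079.
So M = 0.2055 / 0.66079 = 0.31099 kg.

0.311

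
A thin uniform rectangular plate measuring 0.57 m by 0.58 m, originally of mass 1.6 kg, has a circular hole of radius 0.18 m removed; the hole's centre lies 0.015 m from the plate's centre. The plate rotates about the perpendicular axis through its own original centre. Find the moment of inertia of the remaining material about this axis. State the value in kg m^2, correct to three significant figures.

0.0801

Unpierced body about its centre: I₀ = (1/12)M(a²+b²) = (1/12)(1.6)[(0.57)² + (0.58)²] = 0.088173 kg m^2.
The removed disk has mass m = M·πr²/(ab) = (1.6)·π(0.18)²/(0.57·0.58) = 0.49262 kg (same uniform areal density).
Its moment of inertia about the rotation axis (parallel-axis theorem): I_hole = (1/2)mr² + md² = (1/2)(0.49262)(0.18)² + (0.49262)(0.015)² = 0.0080913 kg m^2.
Treating the hole as negative mass, I = I₀ − I_hole = 0.088173 − 0.0080913 = 0.080082 kg m^2.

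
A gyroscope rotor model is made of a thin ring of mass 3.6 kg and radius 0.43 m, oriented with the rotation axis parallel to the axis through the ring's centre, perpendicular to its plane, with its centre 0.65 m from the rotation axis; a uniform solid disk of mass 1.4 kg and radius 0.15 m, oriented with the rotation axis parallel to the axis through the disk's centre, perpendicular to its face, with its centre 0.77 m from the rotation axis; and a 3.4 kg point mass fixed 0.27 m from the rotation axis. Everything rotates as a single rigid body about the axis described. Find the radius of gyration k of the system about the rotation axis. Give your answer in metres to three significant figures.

Thin ring: I_cm = MR² = (3.6)(0.43)² = 0.66564 kg·m²; centre at d = 0.65 m, so I = I_cm + Md² gives I = 0.66564 + (3.6)(0.65)² = 2.1866 kg·m².
Solid disk: I_cm = (1/2)MR² = (1/2)(1.4)(0.15)² = 0.01575 kg·m²; centre at d = 0.77 m, so I = I_cm + Md² gives I = 0.01575 + (1.4)(0.77)² = 0.84581 kg·m².
Point mass: I_cm = 0; centre at d = 0.27 m, so I = I_cm + Md² gives I = 0 + (3.4)(0.27)² = 0.24786 kg·m².
Total I = 3.2803 kg·m²; total mass M = 8.4 kg.
k = √(I/M) = √(3.2803/8.4) = 0.62491 m.

0.625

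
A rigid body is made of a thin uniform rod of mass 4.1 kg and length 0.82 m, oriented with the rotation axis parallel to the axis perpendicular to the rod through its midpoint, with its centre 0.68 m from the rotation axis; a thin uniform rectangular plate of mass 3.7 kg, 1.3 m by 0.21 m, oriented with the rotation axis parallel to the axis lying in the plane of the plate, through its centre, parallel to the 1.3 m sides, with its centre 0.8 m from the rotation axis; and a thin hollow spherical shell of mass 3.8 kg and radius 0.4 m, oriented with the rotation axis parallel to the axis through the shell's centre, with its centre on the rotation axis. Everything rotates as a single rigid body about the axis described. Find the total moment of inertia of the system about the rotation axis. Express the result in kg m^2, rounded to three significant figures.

4.91

Thin rod: I_cm = (1/12)ML² = (1/12)(4.1)(0.82)² = 0.22974 kg m^2; centre at d = 0.68 m, so I = I_cm + Md² gives I = 0.22974 + (4.1)(0.68)² = 2.1256 kg m^2.
Rectangular plate: I_cm = (1/12)Mb² = (1/12)(3.7)(0.21)² = 0.013597 kg m^2; centre at d = 0.8 m, so I = I_cm + Md² gives I = 0.013597 + (3.7)(0.8)² = 2.3816 kg m^2.
Spherical shell: I_cm = (2/3)MR² = (2/3)(3.8)(0.4)² = 0.40533 kg m^2; axis through the centre, so I = 0.40533 kg m^2.
Total I = 2.1256 + 2.3816 + 0.40533 = 4.9125 kg m^2.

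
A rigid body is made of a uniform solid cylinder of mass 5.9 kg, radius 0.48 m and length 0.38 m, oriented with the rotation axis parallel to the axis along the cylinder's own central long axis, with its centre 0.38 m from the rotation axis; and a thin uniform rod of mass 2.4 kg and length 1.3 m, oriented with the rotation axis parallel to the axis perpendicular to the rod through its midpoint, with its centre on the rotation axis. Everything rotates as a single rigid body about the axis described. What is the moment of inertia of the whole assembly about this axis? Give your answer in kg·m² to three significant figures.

1.87

Solid cylinder: I_cm = (1/2)MR² = (1/2)(5.9)(0.48)² = 0.67968 kg·m²; centre at d = 0.38 m, so I = I_cm + Md² gives I = 0.67968 + (5.9)(0.38)² = 1.5316 kg·m².
Thin rod: I_cm = (1/12)ML² = (1/12)(2.4)(1.3)² = 0.338 kg·m²; axis through the centre, so I = 0.338 kg·m².
Total I = 1.5316 + 0.338 = 1.8696 kg·m².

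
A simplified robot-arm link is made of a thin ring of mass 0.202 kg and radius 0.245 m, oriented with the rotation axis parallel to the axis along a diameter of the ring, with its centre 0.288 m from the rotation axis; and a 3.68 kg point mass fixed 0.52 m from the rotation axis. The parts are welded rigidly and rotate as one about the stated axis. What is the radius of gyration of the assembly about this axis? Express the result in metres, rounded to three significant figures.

0.512

Thin ring: I_cm = (1/2)MR² = (1/2)(0.202)(0.245)² = 0.0060625 kg m²; centre at d = 0.288 m, so I = I_cm + Md² gives I = 0.0060625 + (0.202)(0.288)² = 0.022817 kg m².
Point mass: I_cm = 0; centre at d = 0.52 m, so I = I_cm + Md² gives I = 0 + (3.68)(0.52)² = 0.99507 kg m².
Total I = 1.0179 kg m²; total mass M = 3.882 kg.
k = √(I/M) = √(1.0179/3.882) = 0.51206 m.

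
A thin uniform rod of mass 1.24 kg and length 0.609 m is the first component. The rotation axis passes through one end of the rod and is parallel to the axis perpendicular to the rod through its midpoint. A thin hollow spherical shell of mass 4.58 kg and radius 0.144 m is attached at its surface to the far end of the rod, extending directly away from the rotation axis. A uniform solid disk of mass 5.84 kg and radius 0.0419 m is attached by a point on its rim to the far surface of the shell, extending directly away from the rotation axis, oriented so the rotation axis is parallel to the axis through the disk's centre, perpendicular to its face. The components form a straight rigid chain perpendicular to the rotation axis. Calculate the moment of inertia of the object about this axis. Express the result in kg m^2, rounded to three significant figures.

Thin rod: I_cm = (1/12)ML² = (1/12)(1.24)(0.609)² = 0.038324 kg m^2; centre at d = 0.3045 m, so the parallel axis theorem gives I = 0.038324 + (1.24)(0.3045)² = 0.1533 kg m^2.
Spherical shell: I_cm = (2/3)MR² = (2/3)(4.58)(0.144)² = 0.063314 kg m^2; centre at d = 0.3045 + 0.3045 + 0.144 = 0.753 m, so the parallel axis theorem gives I = 0.063314 + (4.58)(0.753)² = 2.6602 kg m^2.
Solid disk: I_cm = (1/2)MR² = (1/2)(5.84)(0.0419)² = 0.0051264 kg m^2; centre at d = 0.3045 + 0.3045 + 0.144 + 0.144 + 0.0419 = 0.9389 m, so the parallel axis theorem gives I = 0.0051264 + (5.84)(0.9389)² = 5.1533 kg m^2.
Total I = 0.1533 + 2.6602 + 5.1533 = 7.9668 kg m^2.

7.97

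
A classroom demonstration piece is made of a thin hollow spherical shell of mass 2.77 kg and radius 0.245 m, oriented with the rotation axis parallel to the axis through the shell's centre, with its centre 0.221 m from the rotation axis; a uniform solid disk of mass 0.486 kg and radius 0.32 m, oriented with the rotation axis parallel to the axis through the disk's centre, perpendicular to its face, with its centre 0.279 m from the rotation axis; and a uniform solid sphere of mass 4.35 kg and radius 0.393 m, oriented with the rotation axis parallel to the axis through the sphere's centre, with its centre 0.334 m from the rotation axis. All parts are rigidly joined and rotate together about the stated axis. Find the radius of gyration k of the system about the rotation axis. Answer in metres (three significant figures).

0.374

Spherical shell: I_cm = (2/3)MR² = (2/3)(2.77)(0.245)² = 0.11085 kg m^2; centre at d = 0.221 m, so the parallel axis theorem gives I = 0.11085 + (2.77)(0.221)² = 0.24614 kg m^2.
Solid disk: I_cm = (1/2)MR² = (1/2)(0.486)(0.32)² = 0.024883 kg m^2; centre at d = 0.279 m, so the parallel axis theorem gives I = 0.024883 + (0.486)(0.279)² = 0.062714 kg m^2.
Solid sphere: I_cm = (2/5)MR² = (2/5)(4.35)(0.393)² = 0.26874 kg m^2; centre at d = 0.334 m, so the parallel axis theorem gives I = 0.26874 + (4.35)(0.334)² = 0.75401 kg m^2.
Total I = 1.0629 kg m^2; total mass M = 7.606 kg.
k = √(I/M) = √(1.0629/7.606) = 0.37382 m.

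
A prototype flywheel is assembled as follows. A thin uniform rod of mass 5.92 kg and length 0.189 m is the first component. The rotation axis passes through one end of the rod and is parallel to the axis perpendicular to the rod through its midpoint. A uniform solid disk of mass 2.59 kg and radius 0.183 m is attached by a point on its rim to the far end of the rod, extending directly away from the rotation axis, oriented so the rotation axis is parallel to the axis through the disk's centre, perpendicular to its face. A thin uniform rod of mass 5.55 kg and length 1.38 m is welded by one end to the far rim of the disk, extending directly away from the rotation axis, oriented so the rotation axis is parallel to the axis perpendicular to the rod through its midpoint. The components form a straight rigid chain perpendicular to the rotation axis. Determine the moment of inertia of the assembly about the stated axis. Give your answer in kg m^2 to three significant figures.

Thin rod: I_cm = (1/12)ML² = (1/12)(5.92)(0.189)² = 0.017622 kg m^2; centre at d = 0.0945 m, so I = I_cm + Md² gives I = 0.017622 + (5.92)(0.0945)² = 0.070489 kg m^2.
Solid disk: I_cm = (1/2)MR² = (1/2)(2.59)(0.183)² = 0.043368 kg m^2; centre at d = 0.0945 + 0.0945 + 0.183 = 0.372 m, so I = I_cm + Md² gives I = 0.043368 + (2.59)(0.372)² = 0.40178 kg m^2.
Thin rod: I_cm = (1/12)ML² = (1/12)(5.55)(1.38)² = 0.88078 kg m^2; centre at d = 0.0945 + 0.0945 + 0.183 + 0.183 + 0.69 = 1.245 m, so I = I_cm + Md² gives I = 0.88078 + (5.55)(1.245)² = 9.4834 kg m^2.
Total I = 0.070489 + 0.40178 + 9.4834 = 9.9557 kg m^2.

9.96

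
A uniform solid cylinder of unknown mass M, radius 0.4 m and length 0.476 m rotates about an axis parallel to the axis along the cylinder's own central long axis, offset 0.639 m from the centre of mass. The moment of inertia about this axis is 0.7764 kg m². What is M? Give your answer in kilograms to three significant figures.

1.59

I = I_cm + Md² = (1/2)MR² + Md² = M·[0.5·(0.4)² + (0.639)²] = M·0.48832.
So M = 0.7764 / 0.48832 = 1.5899 kg.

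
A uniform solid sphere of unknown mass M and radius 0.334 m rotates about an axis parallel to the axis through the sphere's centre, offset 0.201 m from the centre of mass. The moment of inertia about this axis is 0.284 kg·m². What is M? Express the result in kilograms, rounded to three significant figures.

I = I_cm + Md² = (2/5)MR² + Md² = M·[0.4·(0.334)² + (0.201)²] = M·0.085023.
So M = 0.284 / 0.085023 = 3.3403 kg.

3.34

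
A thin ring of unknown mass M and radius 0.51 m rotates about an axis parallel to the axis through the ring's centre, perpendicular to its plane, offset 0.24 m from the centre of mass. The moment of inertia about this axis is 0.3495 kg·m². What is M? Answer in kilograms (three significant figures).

1.10

I = I_cm + Md² = MR² + Md² = M·[1·(0.51)² + (0.24)²] = M·0.3177.
So M = 0.3495 / 0.3177 = 1.1001 kg.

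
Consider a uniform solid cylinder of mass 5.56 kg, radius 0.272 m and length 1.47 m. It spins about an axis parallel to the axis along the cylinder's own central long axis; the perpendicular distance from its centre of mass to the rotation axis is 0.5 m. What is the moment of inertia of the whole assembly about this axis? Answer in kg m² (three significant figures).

1.60

I_cm = (1/2)MR² = (1/2)(5.56)(0.272)² = 0.20568 kg m²; centre at d = 0.5 m, so I = I_cm + Md² gives I = 0.20568 + (5.56)(0.5)² = 1.5957 kg m².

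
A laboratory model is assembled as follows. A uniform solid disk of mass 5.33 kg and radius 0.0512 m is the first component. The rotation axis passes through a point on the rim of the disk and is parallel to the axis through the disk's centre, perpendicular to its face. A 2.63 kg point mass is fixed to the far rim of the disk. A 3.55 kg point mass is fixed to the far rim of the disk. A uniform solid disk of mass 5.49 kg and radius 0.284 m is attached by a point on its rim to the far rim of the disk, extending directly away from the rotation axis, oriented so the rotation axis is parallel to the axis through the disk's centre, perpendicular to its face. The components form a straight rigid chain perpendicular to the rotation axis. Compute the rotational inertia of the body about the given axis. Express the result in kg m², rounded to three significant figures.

1.13

Solid disk: I_cm = (1/2)MR² = (1/2)(5.33)(0.0512)² = 0.0069861 kg m²; centre at d = 0.0512 m, so I = I_cm + Md² gives I = 0.0069861 + (5.33)(0.0512)² = 0.020958 kg m².
Point mass: I_cm = 0; centre at d = 0.0512 + 0.0512 = 0.1024 m, so I = I_cm + Md² gives I = 0 + (2.63)(0.1024)² = 0.027578 kg m².
Point mass: I_cm = 0; centre at d = 0.0512 + 0.0512 = 0.1024 m, so I = I_cm + Md² gives I = 0 + (3.55)(0.1024)² = 0.037224 kg m².
Solid disk: I_cm = (1/2)MR² = (1/2)(5.49)(0.284)² = 0.2214 kg m²; centre at d = 0.0512 + 0.0512 + 0.284 = 0.3864 m, so I = I_cm + Md² gives I = 0.2214 + (5.49)(0.3864)² = 1.0411 kg m².
Total I = 0.020958 + 0.027578 + 0.037224 + 1.0411 = 1.1268 kg m².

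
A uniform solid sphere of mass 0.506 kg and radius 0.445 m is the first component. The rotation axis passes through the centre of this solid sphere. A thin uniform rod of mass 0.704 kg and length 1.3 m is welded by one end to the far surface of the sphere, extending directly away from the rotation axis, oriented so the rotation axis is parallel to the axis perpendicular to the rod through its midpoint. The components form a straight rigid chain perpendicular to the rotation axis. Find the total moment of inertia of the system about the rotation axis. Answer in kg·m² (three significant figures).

Solid sphere: I_cm = (2/5)MR² = (2/5)(0.506)(0.445)² = 0.04008 kg·m²; axis through the centre, so I = 0.04008 kg·m².
Thin rod: I_cm = (1/12)ML² = (1/12)(0.704)(1.3)² = 0.099147 kg·m²; centre at d = 0.445 + 0.65 = 1.095 m, so the parallel axis theorem gives I = 0.099147 + (0.704)(1.095)² = 0.94326 kg·m².
Total I = 0.04008 + 0.94326 = 0.98334 kg·m².

0.983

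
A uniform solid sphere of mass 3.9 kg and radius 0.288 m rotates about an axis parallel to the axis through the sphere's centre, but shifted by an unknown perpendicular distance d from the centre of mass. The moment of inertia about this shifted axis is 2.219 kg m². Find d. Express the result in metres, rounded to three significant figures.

About the centre-of-mass axis, I_cm = (2/5)MR² = (2/5)(3.9)(0.288)² = 0.12939 kg m².
Parallel axis theorem: I = I_cm + Md², so Md² = 2.219 − 0.12939 = 2.0896 kg m².
d = √(2.0896 / 3.9) = 0.73198 m.

0.732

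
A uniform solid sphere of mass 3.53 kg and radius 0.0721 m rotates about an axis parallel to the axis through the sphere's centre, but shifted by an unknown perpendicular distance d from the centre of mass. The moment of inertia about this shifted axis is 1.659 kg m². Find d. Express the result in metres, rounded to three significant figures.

0.684

About the centre-of-mass axis, I_cm = (2/5)MR² = (2/5)(3.53)(0.0721)² = 0.0073402 kg m².
Parallel axis theorem: I = I_cm + Md², so Md² = 1.659 − 0.0073402 = 1.6517 kg m².
d = √(1.6517 / 3.53) = 0.68403 m.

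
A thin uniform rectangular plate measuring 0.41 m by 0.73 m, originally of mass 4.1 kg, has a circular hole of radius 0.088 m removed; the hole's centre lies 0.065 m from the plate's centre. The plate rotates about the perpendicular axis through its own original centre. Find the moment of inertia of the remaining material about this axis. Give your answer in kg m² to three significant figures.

0.237

Unpierced body about its centre: I₀ = (1/12)M(a²+b²) = (1/12)(4.1)[(0.41)² + (0.73)²] = 0.23951 kg m².
The removed disk has mass m = M·πr²/(ab) = (4.1)·π(0.088)²/(0.41·0.73) = 0.33327 kg (same uniform areal density).
Its moment of inertia about the rotation axis (parallel-axis theorem): I_hole = (1/2)mr² + md² = (1/2)(0.33327)(0.088)² + (0.33327)(0.065)² = 0.0026985 kg m².
Treating the hole as negative mass, I = I₀ − I_hole = 0.23951 − 0.0026985 = 0.23681 kg m².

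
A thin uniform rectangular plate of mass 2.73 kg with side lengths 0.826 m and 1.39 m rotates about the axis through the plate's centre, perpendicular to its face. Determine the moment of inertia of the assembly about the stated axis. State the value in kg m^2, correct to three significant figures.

0.595

I_cm = (1/12)M(a²+b²) = (1/12)(2.73)[(0.826)² + (1.39)²] = 0.59477 kg m^2; axis through the centre, so I = 0.59477 kg m^2.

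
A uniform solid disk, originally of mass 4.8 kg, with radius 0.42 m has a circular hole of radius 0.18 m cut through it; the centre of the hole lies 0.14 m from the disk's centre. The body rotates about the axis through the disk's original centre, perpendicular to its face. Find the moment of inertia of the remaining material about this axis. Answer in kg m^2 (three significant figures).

Unpierced body about its centre: I₀ = (1/2)MR² = (1/2)(4.8)(0.42)² = 0.42336 kg m^2.
The removed disk has mass m = M·(r/R)² = (4.8)(0.18/0.42)² = 0.88163 kg (same uniform areal density).
Its moment of inertia about the rotation axis (parallel-axis theorem): I_hole = (1/2)mr² + md² = (1/2)(0.88163)(0.18)² + (0.88163)(0.14)² = 0.031562 kg m^2.
Treating the hole as negative mass, I = I₀ − I_hole = 0.42336 − 0.031562 = 0.3918 kg m^2.

0.392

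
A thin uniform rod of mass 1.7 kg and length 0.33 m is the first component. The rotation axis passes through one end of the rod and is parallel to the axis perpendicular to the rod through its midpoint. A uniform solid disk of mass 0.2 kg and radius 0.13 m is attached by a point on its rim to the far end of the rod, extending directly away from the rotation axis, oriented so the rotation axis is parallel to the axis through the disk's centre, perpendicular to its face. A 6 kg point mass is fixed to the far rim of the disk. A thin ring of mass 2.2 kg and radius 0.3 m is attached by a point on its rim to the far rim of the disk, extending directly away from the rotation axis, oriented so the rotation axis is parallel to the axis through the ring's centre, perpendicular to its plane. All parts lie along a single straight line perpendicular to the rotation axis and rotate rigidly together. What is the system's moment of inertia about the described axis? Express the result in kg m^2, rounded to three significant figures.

Thin rod: I_cm = (1/12)ML² = (1/12)(1.7)(0.33)² = 0.015428 kg m^2; centre at d = 0.165 m, so the parallel axis theorem gives I = 0.015428 + (1.7)(0.165)² = 0.06171 kg m^2.
Solid disk: I_cm = (1/2)MR² = (1/2)(0.2)(0.13)² = 0.00169 kg m^2; centre at d = 0.165 + 0.165 + 0.13 = 0.46 m, so the parallel axis theorem gives I = 0.00169 + (0.2)(0.46)² = 0.04401 kg m^2.
Point mass: I_cm = 0; centre at d = 0.165 + 0.165 + 0.13 + 0.13 = 0.59 m, so the parallel axis theorem gives I = 0 + (6)(0.59)² = 2.0886 kg m^2.
Thin ring: I_cm = MR² = (2.2)(0.3)² = 0.198 kg m^2; centre at d = 0.165 + 0.165 + 0.13 + 0.13 + 0.3 = 0.89 m, so the parallel axis theorem gives I = 0.198 + (2.2)(0.89)² = 1.9406 kg m^2.
Total I = 0.06171 + 0.04401 + 2.0886 + 1.9406 = 4.1349 kg m^2.

4.13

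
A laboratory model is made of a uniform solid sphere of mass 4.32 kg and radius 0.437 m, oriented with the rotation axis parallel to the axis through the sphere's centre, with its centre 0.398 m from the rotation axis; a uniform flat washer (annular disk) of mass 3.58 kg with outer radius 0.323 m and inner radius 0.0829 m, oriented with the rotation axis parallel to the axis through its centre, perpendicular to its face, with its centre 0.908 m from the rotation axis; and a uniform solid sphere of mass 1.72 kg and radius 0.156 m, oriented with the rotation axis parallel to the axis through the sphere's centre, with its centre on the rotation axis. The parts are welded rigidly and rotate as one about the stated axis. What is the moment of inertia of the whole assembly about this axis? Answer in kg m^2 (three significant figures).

4.18

Solid sphere: I_cm = (2/5)MR² = (2/5)(4.32)(0.437)² = 0.32999 kg m^2; centre at d = 0.398 m, so I = I_cm + Md² gives I = 0.32999 + (4.32)(0.398)² = 1.0143 kg m^2.
Annular disk: I_cm = (1/2)M(R²+r²) = (1/2)(3.58)[(0.323)² + (0.0829)²] = 0.19905 kg m^2; centre at d = 0.908 m, so I = I_cm + Md² gives I = 0.19905 + (3.58)(0.908)² = 3.1506 kg m^2.
Solid sphere: I_cm = (2/5)MR² = (2/5)(1.72)(0.156)² = 0.016743 kg m^2; axis through the centre, so I = 0.016743 kg m^2.
Total I = 1.0143 + 3.1506 + 0.016743 = 4.1817 kg m^2.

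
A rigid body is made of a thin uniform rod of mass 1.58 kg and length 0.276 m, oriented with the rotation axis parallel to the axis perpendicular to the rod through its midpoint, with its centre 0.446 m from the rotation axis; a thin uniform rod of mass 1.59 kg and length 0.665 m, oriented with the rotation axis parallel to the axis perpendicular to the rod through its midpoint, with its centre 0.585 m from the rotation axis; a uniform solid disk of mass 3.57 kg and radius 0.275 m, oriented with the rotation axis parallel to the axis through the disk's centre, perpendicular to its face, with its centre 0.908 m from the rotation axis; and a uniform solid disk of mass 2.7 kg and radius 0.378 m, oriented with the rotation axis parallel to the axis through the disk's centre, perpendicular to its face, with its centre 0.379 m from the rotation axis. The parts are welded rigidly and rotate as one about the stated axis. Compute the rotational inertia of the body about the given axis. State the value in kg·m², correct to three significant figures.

Thin rod: I_cm = (1/12)ML² = (1/12)(1.58)(0.276)² = 0.01003 kg·m²; centre at d = 0.446 m, so I = I_cm + Md² gives I = 0.01003 + (1.58)(0.446)² = 0.32432 kg·m².
Thin rod: I_cm = (1/12)ML² = (1/12)(1.59)(0.665)² = 0.058595 kg·m²; centre at d = 0.585 m, so I = I_cm + Md² gives I = 0.058595 + (1.59)(0.585)² = 0.60273 kg·m².
Solid disk: I_cm = (1/2)MR² = (1/2)(3.57)(0.275)² = 0.13499 kg·m²; centre at d = 0.908 m, so I = I_cm + Md² gives I = 0.13499 + (3.57)(0.908)² = 3.0783 kg·m².
Solid disk: I_cm = (1/2)MR² = (1/2)(2.7)(0.378)² = 0.19289 kg·m²; centre at d = 0.379 m, so I = I_cm + Md² gives I = 0.19289 + (2.7)(0.379)² = 0.58072 kg·m².
Total I = 0.32432 + 0.60273 + 3.0783 + 0.58072 = 4.5861 kg·m².

4.59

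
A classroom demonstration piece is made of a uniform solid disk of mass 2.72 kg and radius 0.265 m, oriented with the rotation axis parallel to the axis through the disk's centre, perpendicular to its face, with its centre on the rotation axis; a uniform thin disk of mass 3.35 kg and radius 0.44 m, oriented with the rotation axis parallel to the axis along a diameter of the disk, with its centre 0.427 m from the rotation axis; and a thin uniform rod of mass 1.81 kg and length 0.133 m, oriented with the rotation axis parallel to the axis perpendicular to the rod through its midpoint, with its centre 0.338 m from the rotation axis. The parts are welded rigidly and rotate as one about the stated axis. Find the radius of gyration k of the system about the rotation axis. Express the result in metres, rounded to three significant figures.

0.370

Solid disk: I_cm = (1/2)MR² = (1/2)(2.72)(0.265)² = 0.095506 kg m²; axis through the centre, so I = 0.095506 kg m².
Thin disk: I_cm = (1/4)MR² = (1/4)(3.35)(0.44)² = 0.16214 kg m²; centre at d = 0.427 m, so I = I_cm + Md² gives I = 0.16214 + (3.35)(0.427)² = 0.77294 kg m².
Thin rod: I_cm = (1/12)ML² = (1/12)(1.81)(0.133)² = 0.0026681 kg m²; centre at d = 0.338 m, so I = I_cm + Md² gives I = 0.0026681 + (1.81)(0.338)² = 0.20945 kg m².
Total I = 1.0779 kg m²; total mass M = 7.88 kg.
k = √(I/M) = √(1.0779/7.88) = 0.36985 m.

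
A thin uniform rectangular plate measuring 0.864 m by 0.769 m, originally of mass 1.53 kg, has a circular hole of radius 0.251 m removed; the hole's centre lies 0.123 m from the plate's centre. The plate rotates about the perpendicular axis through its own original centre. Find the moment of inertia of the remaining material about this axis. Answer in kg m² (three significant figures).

Unpierced body about its centre: I₀ = (1/12)M(a²+b²) = (1/12)(1.53)[(0.864)² + (0.769)²] = 0.17058 kg m².
The removed disk has mass m = M·πr²/(ab) = (1.53)·π(0.251)²/(0.864·0.769) = 0.45577 kg (same uniform areal density).
Its moment of inertia about the rotation axis (parallel-axis theorem): I_hole = (1/2)mr² + md² = (1/2)(0.45577)(0.251)² + (0.45577)(0.123)² = 0.021252 kg m².
Treating the hole as negative mass, I = I₀ − I_hole = 0.17058 − 0.021252 = 0.14932 kg m².

0.149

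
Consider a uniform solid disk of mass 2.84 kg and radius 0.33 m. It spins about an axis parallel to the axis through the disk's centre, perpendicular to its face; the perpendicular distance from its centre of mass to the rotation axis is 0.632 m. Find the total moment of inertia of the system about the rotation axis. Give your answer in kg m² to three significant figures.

1.29

I_cm = (1/2)MR² = (1/2)(2.84)(0.33)² = 0.15464 kg m²; centre at d = 0.632 m, so I = I_cm + Md² gives I = 0.15464 + (2.84)(0.632)² = 1.289 kg m².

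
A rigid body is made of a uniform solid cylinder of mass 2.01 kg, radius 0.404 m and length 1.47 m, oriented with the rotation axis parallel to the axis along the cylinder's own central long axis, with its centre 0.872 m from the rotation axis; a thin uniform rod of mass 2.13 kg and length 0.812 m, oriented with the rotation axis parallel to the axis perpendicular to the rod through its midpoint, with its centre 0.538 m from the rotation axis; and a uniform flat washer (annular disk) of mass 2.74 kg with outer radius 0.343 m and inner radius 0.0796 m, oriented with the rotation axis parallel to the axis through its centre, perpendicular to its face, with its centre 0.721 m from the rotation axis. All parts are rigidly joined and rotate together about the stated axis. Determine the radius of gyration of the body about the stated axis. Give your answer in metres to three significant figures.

0.764

Solid cylinder: I_cm = (1/2)MR² = (1/2)(2.01)(0.404)² = 0.16403 kg·m²; centre at d = 0.872 m, so the parallel axis theorem gives I = 0.16403 + (2.01)(0.872)² = 1.6924 kg·m².
Thin rod: I_cm = (1/12)ML² = (1/12)(2.13)(0.812)² = 0.11703 kg·m²; centre at d = 0.538 m, so the parallel axis theorem gives I = 0.11703 + (2.13)(0.538)² = 0.73355 kg·m².
Annular disk: I_cm = (1/2)M(R²+r²) = (1/2)(2.74)[(0.343)² + (0.0796)²] = 0.16986 kg·m²; centre at d = 0.721 m, so the parallel axis theorem gives I = 0.16986 + (2.74)(0.721)² = 1.5942 kg·m².
Total I = 4.0202 kg·m²; total mass M = 6.88 kg.
k = √(I/M) = √(4.0202/6.88) = 0.76441 m.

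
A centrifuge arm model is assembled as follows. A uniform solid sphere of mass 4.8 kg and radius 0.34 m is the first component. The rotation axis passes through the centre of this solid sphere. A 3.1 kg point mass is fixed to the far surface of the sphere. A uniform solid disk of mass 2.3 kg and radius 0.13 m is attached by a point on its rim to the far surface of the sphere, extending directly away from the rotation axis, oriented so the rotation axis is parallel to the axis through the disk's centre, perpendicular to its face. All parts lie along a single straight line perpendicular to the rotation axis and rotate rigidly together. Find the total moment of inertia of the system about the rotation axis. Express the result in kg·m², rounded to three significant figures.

1.11

Solid sphere: I_cm = (2/5)MR² = (2/5)(4.8)(0.34)² = 0.22195 kg·m²; axis through the centre, so I = 0.22195 kg·m².
Point mass: I_cm = 0; centre at d = 0.34 m, so the parallel axis theorem gives I = 0 + (3.1)(0.34)² = 0.35836 kg·m².
Solid disk: I_cm = (1/2)MR² = (1/2)(2.3)(0.13)² = 0.019435 kg·m²; centre at d = 0.34 + 0.13 = 0.47 m, so the parallel axis theorem gives I = 0.019435 + (2.3)(0.47)² = 0.52751 kg·m².
Total I = 0.22195 + 0.35836 + 0.52751 = 1.1078 kg·m².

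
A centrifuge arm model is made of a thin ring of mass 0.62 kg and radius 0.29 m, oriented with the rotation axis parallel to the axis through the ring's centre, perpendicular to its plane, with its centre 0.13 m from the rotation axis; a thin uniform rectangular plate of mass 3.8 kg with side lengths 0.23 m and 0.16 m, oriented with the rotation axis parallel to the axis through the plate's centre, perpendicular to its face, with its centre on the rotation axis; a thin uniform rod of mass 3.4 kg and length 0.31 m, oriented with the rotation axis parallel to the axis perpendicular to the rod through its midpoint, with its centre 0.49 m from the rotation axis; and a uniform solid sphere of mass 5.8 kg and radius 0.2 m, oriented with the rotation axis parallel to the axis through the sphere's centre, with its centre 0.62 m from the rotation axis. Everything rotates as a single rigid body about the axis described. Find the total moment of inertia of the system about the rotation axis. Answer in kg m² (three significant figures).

Thin ring: I_cm = MR² = (0.62)(0.29)² = 0.052142 kg m²; centre at d = 0.13 m, so I = I_cm + Md² gives I = 0.052142 + (0.62)(0.13)² = 0.06262 kg m².
Rectangular plate: I_cm = (1/12)M(a²+b²) = (1/12)(3.8)[(0.23)² + (0.16)²] = 0.024858 kg m²; axis through the centre, so I = 0.024858 kg m².
Thin rod: I_cm = (1/12)ML² = (1/12)(3.4)(0.31)² = 0.027228 kg m²; centre at d = 0.49 m, so I = I_cm + Md² gives I = 0.027228 + (3.4)(0.49)² = 0.84357 kg m².
Solid sphere: I_cm = (2/5)MR² = (2/5)(5.8)(0.2)² = 0.0928 kg m²; centre at d = 0.62 m, so I = I_cm + Md² gives I = 0.0928 + (5.8)(0.62)² = 2.3223 kg m².
Total I = 0.06262 + 0.024858 + 0.84357 + 2.3223 = 3.2534 kg m².

3.25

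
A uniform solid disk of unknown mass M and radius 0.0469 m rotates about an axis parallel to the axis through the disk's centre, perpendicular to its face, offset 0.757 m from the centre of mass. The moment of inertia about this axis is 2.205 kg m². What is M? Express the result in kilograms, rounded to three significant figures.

3.84

I = I_cm + Md² = (1/2)MR² + Md² = M·[0.5·(0.0469)² + (0.757)²] = M·0.57415.
So M = 2.205 / 0.57415 = 3.8405 kg.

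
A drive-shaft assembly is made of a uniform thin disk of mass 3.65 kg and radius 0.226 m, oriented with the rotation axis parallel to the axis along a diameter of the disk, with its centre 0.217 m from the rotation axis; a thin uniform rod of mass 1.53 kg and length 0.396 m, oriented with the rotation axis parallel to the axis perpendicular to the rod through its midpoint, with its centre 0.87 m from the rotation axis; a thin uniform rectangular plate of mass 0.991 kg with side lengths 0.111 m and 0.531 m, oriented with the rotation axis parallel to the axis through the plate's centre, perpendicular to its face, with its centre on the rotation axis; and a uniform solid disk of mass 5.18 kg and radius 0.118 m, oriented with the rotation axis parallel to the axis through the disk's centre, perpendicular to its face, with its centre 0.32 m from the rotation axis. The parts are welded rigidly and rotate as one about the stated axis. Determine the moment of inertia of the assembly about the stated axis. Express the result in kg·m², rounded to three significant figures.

Thin disk: I_cm = (1/4)MR² = (1/4)(3.65)(0.226)² = 0.046607 kg·m²; centre at d = 0.217 m, so I = I_cm + Md² gives I = 0.046607 + (3.65)(0.217)² = 0.21848 kg·m².
Thin rod: I_cm = (1/12)ML² = (1/12)(1.53)(0.396)² = 0.019994 kg·m²; centre at d = 0.87 m, so I = I_cm + Md² gives I = 0.019994 + (1.53)(0.87)² = 1.1781 kg·m².
Rectangular plate: I_cm = (1/12)M(a²+b²) = (1/12)(0.991)[(0.111)² + (0.531)²] = 0.024303 kg·m²; axis through the centre, so I = 0.024303 kg·m².
Solid disk: I_cm = (1/2)MR² = (1/2)(5.18)(0.118)² = 0.036063 kg·m²; centre at d = 0.32 m, so I = I_cm + Md² gives I = 0.036063 + (5.18)(0.32)² = 0.5665 kg·m².
Total I = 0.21848 + 1.1781 + 0.024303 + 0.5665 = 1.9873 kg·m².

1.99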